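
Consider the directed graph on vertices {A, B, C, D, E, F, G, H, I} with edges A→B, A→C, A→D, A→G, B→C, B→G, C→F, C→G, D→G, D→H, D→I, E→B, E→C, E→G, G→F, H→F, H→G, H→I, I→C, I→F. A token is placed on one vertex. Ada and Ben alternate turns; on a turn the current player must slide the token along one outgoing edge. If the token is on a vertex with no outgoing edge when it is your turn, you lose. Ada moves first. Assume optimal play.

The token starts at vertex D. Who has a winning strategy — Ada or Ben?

Work bottom-up. With no move the player to move loses. Otherwise the position is W if at least one move leads to an L position for the opponent, and L if every move leads to a W.
Every edge goes from a vertex to one that appears earlier in the order F, G, C, I, B, H, D, E, A, so processing vertices in that order labels each vertex after all of its successors.
F: no outgoing edge → L
G: reaches L-position F → W
C: reaches L-position F → W
I: reaches L-position F → W
B: only reaches C(W), G(W), all W → L
H: reaches L-position F → W
D: only reaches H(W), I(W), G(W), all W → L
E: reaches L-position B → W
A: reaches L-position D → W
Every move from D reaches a W position, so the mover loses.

Ben wins.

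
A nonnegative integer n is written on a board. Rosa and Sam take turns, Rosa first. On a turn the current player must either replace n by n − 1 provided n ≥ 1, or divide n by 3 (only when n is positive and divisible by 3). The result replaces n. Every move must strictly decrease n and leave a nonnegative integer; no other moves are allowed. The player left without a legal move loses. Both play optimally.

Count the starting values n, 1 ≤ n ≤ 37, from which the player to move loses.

Work bottom-up. With no move the player to move loses. Otherwise the position is W if at least one move leads to an L position for the opponent, and L if every move leads to a W.
n=0: no move → L
n=1: →0(L), so W
n=2: →1(W) only, which is W, so L
n=3: →2(L), so W
n=4: →3(W) only, which is W, so L
n=5: →4(L), so W
n=6: →2(L), so W
n=7: →6(W) only, which is W, so L
n=8: →7(L), so W
n=9: →3(W), 8(W) — all W, so L
n=10: →9(L), so W
n=11: →10(W) only, which is W, so L
n=12: →4(L), so W
n=13: →12(W) only, which is W, so L
n=14: →13(L), so W
n=15: →5(W), 14(W) — all W, so L
n=16: →15(L), so W
n=17: →16(W) only, which is W, so L
n=18: →17(L), so W
n=19: →18(W) only, which is W, so L
n=20: →19(L), so W
n=21: →7(L), so W
n=22: →21(W) only, which is W, so L
n=23: →22(L), so W
n=24: →8(W), 23(W) — all W, so L
n=25: →24(L), so W
n=26: →25(W) only, which is W, so L
n=27: →9(L), so W
n=28: →27(W) only, which is W, so L
n=29: →28(L), so W
n=30: →10(W), 29(W) — all W, so L
n=31: →30(L), so W
n=32: →31(W) only, which is W, so L
n=33: →11(L), so W
n=34: →33(W) only, which is W, so L
n=35: →34(L), so W
n=36: →12(W), 35(W) — all W, so L
n=37: →36(L), so W
L entries with 1 ≤ n ≤ 37 (n=0 is outside the asked range and is not counted): n = 2, 4, 7, 9, 11, 13, 15, 17, 19, 22, 24, 26, 28, 30, 32, 34, 36; that makes 17.

17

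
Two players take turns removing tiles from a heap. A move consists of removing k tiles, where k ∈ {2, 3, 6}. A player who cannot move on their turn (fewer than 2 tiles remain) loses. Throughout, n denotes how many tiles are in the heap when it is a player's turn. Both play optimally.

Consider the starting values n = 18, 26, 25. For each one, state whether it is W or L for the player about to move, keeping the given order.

18: L, 26: W, 25: W

Work bottom-up. With no move the player to move loses. Otherwise the position is W if at least one move leads to an L position for the opponent, and L if every move leads to a W.
n=0: no move → L
n=1: no move → L
n=2: reaches L-position 0 → W
n=3: reaches L-position 1 → W
n=4: reaches L-position 1 → W
n=5: only reaches 3(W), 2(W), all W → L
n=6: reaches L-position 0 → W
n=7: reaches L-position 5 → W
n=8: reaches L-position 5 → W
n=9: only reaches 7(W), 6(W), 3(W), all W → L
n=10: only reaches 8(W), 7(W), 4(W), all W → L
n=11: reaches L-position 9 → W
n=12: reaches L-position 10 → W
n=13: reaches L-position 10 → W
n=14: only reaches 12(W), 11(W), 8(W), all W → L
n=15: reaches L-position 9 → W
n=16: reaches L-position 14 → W
n=17: reaches L-position 14 → W
n=18: only reaches 16(W), 15(W), 12(W), all W → L
n=19: only reaches 17(W), 16(W), 13(W), all W → L
n=20: reaches L-position 18 → W
n=21: reaches L-position 19 → W
n=22: reaches L-position 19 → W
n=23: only reaches 21(W), 20(W), 17(W), all W → L
n=24: reaches L-position 18 → W
n=25: reaches L-position 23 → W
n=26: reaches L-position 23 → W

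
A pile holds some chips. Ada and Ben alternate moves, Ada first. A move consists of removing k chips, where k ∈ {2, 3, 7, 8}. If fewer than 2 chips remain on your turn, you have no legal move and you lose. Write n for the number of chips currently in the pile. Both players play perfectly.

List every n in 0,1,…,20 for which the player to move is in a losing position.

0, 1, 5, 6, 10, 11, 15, 16, 20

Compute win/loss labels from the base case upward. A position with no move is L. Any other position is W if it can reach an L in one move, else L.
n=0: no move → L
n=1: no move → L
n=2: W (go to 0, an L position)
n=3: W (go to 1, an L position)
n=4: W (go to 1, an L position)
n=5: L (options 3(W), 2(W) are all W)
n=6: L (options 4(W), 3(W) are all W)
n=7: W (go to 5, an L position)
n=8: W (go to 6, an L position)
n=9: W (go to 6, an L position)
n=10: L (options 8(W), 7(W), 3(W), 2(W) are all W)
n=11: L (options 9(W), 8(W), 4(W), 3(W) are all W)
n=12: W (go to 10, an L position)
n=13: W (go to 11, an L position)
n=14: W (go to 11, an L position)
n=15: L (options 13(W), 12(W), 8(W), 7(W) are all W)
n=16: L (options 14(W), 13(W), 9(W), 8(W) are all W)
n=17: W (go to 15, an L position)
n=18: W (go to 16, an L position)
n=19: W (go to 16, an L position)
n=20: L (options 18(W), 17(W), 13(W), 12(W) are all W)
Reading off the rows marked L gives the requested list; there are 9 such values of n.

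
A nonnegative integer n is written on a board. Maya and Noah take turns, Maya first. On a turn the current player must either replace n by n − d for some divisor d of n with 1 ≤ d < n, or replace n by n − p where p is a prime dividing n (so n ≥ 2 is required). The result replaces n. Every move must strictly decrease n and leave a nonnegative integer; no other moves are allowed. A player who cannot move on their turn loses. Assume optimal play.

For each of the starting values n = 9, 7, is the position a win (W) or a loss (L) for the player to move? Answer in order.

9: L, 7: W

Classify positions by backward induction: terminal positions (no move available) are L. From any other position, the mover wins iff some move reaches an L.
n=0: no move → L
n=1: no move → L
n=2: can move to 0, which is L ⇒ W
n=3: can move to 0, which is L ⇒ W
n=4: moves to 2(W), 3(W); every one is W ⇒ L
n=5: can move to 0, which is L ⇒ W
n=6: can move to 4, which is L ⇒ W
n=7: can move to 0, which is L ⇒ W
n=8: can move to 4, which is L ⇒ W
n=9: moves to 6(W), 8(W); every one is W ⇒ L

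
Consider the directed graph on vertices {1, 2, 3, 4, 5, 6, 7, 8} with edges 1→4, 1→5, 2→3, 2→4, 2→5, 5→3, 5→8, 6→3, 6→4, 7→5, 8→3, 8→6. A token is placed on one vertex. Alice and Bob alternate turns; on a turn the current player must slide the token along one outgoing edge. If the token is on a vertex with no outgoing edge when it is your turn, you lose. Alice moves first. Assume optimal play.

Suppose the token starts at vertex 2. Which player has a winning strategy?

Classify positions by backward induction: terminal positions (no move available) are L. From any other position, the mover wins iff some move reaches an L.
Every edge goes from a vertex to one that appears earlier in the order 3, 4, 6, 8, 5, 2, 7, 1, so processing vertices in that order labels each vertex after all of its successors.
3: no outgoing edge → L
4: no outgoing edge → L
6: can move to 4, which is L ⇒ W
8: can move to 3, which is L ⇒ W
5: can move to 3, which is L ⇒ W
2: can move to 4, which is L ⇒ W
7: the only move is to 5(W), a W ⇒ L
1: can move to 4, which is L ⇒ W
From 2 Alice can move to 4, reaching an L position.

Alice wins.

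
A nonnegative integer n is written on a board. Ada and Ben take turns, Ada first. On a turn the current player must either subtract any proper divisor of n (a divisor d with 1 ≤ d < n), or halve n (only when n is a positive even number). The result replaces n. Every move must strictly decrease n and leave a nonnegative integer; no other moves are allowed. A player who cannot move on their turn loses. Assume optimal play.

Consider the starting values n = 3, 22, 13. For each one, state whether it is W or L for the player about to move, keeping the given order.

Work bottom-up. With no move the player to move loses. Otherwise the position is W if at least one move leads to an L position for the opponent, and L if every move leads to a W.
n=0: no move → L
n=1: no move → L
n=2: can move to 1, which is L ⇒ W
n=3: the only move is to 2(W), a W ⇒ L
n=4: can move to 3, which is L ⇒ W
n=5: the only move is to 4(W), a W ⇒ L
n=6: can move to 3, which is L ⇒ W
n=7: the only move is to 6(W), a W ⇒ L
n=8: can move to 7, which is L ⇒ W
n=9: moves to 6(W), 8(W); every one is W ⇒ L
n=10: can move to 5, which is L ⇒ W
n=11: the only move is to 10(W), a W ⇒ L
n=12: can move to 9, which is L ⇒ W
n=13: the only move is to 12(W), a W ⇒ L
n=14: can move to 7, which is L ⇒ W
n=15: moves to 10(W), 12(W), 14(W); every one is W ⇒ L
n=16: can move to 15, which is L ⇒ W
n=17: the only move is to 16(W), a W ⇒ L
n=18: can move to 9, which is L ⇒ W
n=19: the only move is to 18(W), a W ⇒ L
n=20: can move to 15, which is L ⇒ W
n=21: moves to 14(W), 18(W), 20(W); every one is W ⇒ L
n=22: can move to 11, which is L ⇒ W

3: L, 22: W, 13: L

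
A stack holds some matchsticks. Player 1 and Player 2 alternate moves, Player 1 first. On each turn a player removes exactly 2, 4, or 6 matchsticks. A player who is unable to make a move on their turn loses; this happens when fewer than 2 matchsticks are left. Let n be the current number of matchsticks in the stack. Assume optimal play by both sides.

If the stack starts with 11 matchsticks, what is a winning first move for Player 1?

Compute win/loss labels from the base case upward. A position with no move is L. Any other position is W if it can reach an L in one move, else L.
n=0: no move → L
n=1: no move → L
n=2: reaches L-position 0 → W
n=3: reaches L-position 1 → W
n=4: reaches L-position 0 → W
n=5: reaches L-position 1 → W
n=6: reaches L-position 0 → W
n=7: reaches L-position 1 → W
n=8: only reaches 6(W), 4(W), 2(W), all W → L
n=9: only reaches 7(W), 5(W), 3(W), all W → L
n=10: reaches L-position 8 → W
n=11: reaches L-position 9 → W
From 11, the L positions reachable in one move are: 9.

Remove 2, leaving 9.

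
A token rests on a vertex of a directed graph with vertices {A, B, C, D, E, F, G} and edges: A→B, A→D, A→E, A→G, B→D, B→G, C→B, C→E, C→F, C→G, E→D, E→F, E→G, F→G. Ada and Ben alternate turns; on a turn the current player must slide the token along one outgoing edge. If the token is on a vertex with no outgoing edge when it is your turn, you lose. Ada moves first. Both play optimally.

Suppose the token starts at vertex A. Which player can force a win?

Compute win/loss labels from the base case upward. A position with no move is L. Any other position is W if it can reach an L in one move, else L.
Every edge goes from a vertex to one that appears earlier in the order D, G, B, F, E, C, A, so processing vertices in that order labels each vertex after all of its successors.
D: no outgoing edge → L
G: no outgoing edge → L
B: can move to G, which is L ⇒ W
F: can move to G, which is L ⇒ W
E: can move to G, which is L ⇒ W
C: can move to G, which is L ⇒ W
A: can move to G, which is L ⇒ W
From A Ada can move to G, reaching an L position.

Ada wins.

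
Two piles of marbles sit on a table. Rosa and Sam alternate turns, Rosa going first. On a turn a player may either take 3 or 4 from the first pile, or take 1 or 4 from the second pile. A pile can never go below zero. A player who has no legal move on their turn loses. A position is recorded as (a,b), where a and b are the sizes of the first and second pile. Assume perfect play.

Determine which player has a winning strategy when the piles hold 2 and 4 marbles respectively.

Classify positions by backward induction: terminal positions (no move available) are L. From any other position, the mover wins iff some move reaches an L.
No move ever increases a pile, so every position that can arise here has a ≤ 2 and b ≤ 4; it is enough to label the cells with 0 ≤ a ≤ 2 and 0 ≤ b ≤ 4.
Every move lowers a or b (never raises either), so fill the grid row by row in increasing a, and left to right within a row: each cell's successors are then already labelled.
      b=0  b=1  b=2  b=3  b=4
a=0:    L    W    L    W    W
a=1:    L    W    L    W    W
a=2:    L    W    L    W    W
Cells with no legal move (terminal, hence L): (0,0), (1,0), (2,0).
The remaining L cells, each justified by listing all of its moves:
(0,2): L (sole option (0,1)(W) is W)
(1,2): L (sole option (1,1)(W) is W)
(2,2): L (sole option (2,1)(W) is W)
Every other cell has at least one move into one of the L cells above, so it is W.
The starting position (2,4) is W: Rosa should move to (2,0), handing over an L position.

Rosa wins.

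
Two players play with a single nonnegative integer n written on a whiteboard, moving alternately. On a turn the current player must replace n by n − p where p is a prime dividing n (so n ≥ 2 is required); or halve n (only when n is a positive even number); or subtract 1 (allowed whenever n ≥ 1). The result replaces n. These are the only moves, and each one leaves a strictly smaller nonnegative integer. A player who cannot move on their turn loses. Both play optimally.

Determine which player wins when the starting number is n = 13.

The first player wins.

Classify positions by backward induction: terminal positions (no move available) are L. From any other position, the mover wins iff some move reaches an L.
n=0: no move → L
n=1: can move to 0, which is L ⇒ W
n=2: can move to 0, which is L ⇒ W
n=3: can move to 0, which is L ⇒ W
n=4: moves to 2(W), 3(W); every one is W ⇒ L
n=5: can move to 0, which is L ⇒ W
n=6: can move to 4, which is L ⇒ W
n=7: can move to 0, which is L ⇒ W
n=8: can move to 4, which is L ⇒ W
n=9: moves to 6(W), 8(W); every one is W ⇒ L
n=10: can move to 9, which is L ⇒ W
n=11: can move to 0, which is L ⇒ W
n=12: can move to 9, which is L ⇒ W
n=13: can move to 0, which is L ⇒ W
The starting position 13 is W: the player to move should move to 0, handing over an L position.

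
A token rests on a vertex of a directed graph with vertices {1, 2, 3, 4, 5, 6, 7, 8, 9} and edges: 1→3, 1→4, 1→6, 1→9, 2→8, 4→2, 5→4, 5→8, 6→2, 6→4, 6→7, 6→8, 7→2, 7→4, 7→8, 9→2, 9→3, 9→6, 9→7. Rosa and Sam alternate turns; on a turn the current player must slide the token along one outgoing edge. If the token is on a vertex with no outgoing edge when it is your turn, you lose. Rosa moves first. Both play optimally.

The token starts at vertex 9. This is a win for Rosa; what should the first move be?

Label each position W (a win for the player to move) or L (a loss). A position with no legal move is L; any other position is W exactly when some move reaches an L, and L when every move reaches a W.
Every edge goes from a vertex to one that appears earlier in the order 3, 8, 2, 4, 7, 6, 9, 1, 5, so processing vertices in that order labels each vertex after all of its successors.
3: no outgoing edge → L
8: no outgoing edge → L
2: can move to 8, which is L ⇒ W
4: the only move is to 2(W), a W ⇒ L
7: can move to 4, which is L ⇒ W
6: can move to 4, which is L ⇒ W
9: can move to 3, which is L ⇒ W
1: can move to 4, which is L ⇒ W
5: can move to 4, which is L ⇒ W
From 9, the L positions reachable in one move are: 3.

Move to 3.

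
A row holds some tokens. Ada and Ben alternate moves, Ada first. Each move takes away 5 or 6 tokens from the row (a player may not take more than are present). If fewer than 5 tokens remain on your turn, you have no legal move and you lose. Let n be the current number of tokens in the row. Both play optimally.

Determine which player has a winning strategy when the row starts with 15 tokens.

Ben wins.

Work bottom-up. With no move the player to move loses. Otherwise the position is W if at least one move leads to an L position for the opponent, and L if every move leads to a W.
n=0: no move → L
n=1: no move → L
n=2: no move → L
n=3: no move → L
n=4: no move → L
n=5: reaches L-position 0 → W
n=6: reaches L-position 1 → W
n=7: reaches L-position 2 → W
n=8: reaches L-position 3 → W
n=9: reaches L-position 4 → W
n=10: reaches L-position 4 → W
n=11: only reaches 6(W), 5(W), all W → L
n=12: only reaches 7(W), 6(W), all W → L
n=13: only reaches 8(W), 7(W), all W → L
n=14: only reaches 9(W), 8(W), all W → L
n=15: only reaches 10(W), 9(W), all W → L
Every move from 15 reaches a W position, so the mover loses.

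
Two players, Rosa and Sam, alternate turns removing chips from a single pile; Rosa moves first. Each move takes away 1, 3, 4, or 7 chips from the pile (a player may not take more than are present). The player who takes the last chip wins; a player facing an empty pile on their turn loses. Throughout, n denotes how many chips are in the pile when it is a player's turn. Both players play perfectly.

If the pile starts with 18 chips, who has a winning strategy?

Positions with no move are L. A position that does have a move is losing for the player to move precisely when every available move leads to a winning position for the opponent. Fill in the labels:
n=0: no move → L
n=1: W (go to 0, an L position)
n=2: L (sole option 1(W) is W)
n=3: W (go to 2, an L position)
n=4: W (go to 0, an L position)
n=5: W (go to 2, an L position)
n=6: W (go to 2, an L position)
n=7: W (go to 0, an L position)
n=8: L (options 7(W), 5(W), 4(W), 1(W) are all W)
n=9: W (go to 8, an L position)
n=10: L (options 9(W), 7(W), 6(W), 3(W) are all W)
n=11: W (go to 10, an L position)
n=12: W (go to 8, an L position)
n=13: W (go to 10, an L position)
n=14: W (go to 10, an L position)
n=15: W (go to 8, an L position)
n=16: L (options 15(W), 13(W), 12(W), 9(W) are all W)
n=17: W (go to 16, an L position)
n=18: L (options 17(W), 15(W), 14(W), 11(W) are all W)
The starting position 18 is L: whatever Rosa does, the opponent receives a W position.

Sam wins.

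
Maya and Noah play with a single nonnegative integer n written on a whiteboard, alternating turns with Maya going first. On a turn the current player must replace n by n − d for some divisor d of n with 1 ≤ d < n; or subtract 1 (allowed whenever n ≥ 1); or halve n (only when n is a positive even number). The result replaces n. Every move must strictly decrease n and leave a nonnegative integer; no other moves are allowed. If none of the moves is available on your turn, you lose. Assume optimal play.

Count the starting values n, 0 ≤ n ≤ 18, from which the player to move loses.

Use the standard recursion: the mover loses at a terminal position; elsewhere, the mover wins exactly when some move hands the opponent an L position.
n=0: no move → L
n=1: W (go to 0, an L position)
n=2: L (sole option 1(W) is W)
n=3: W (go to 2, an L position)
n=4: W (go to 2, an L position)
n=5: L (sole option 4(W) is W)
n=6: W (go to 5, an L position)
n=7: L (sole option 6(W) is W)
n=8: W (go to 7, an L position)
n=9: L (options 6(W), 8(W) are all W)
n=10: W (go to 5, an L position)
n=11: L (sole option 10(W) is W)
n=12: W (go to 9, an L position)
n=13: L (sole option 12(W) is W)
n=14: W (go to 7, an L position)
n=15: L (options 10(W), 12(W), 14(W) are all W)
n=16: W (go to 15, an L position)
n=17: L (sole option 16(W) is W)
n=18: W (go to 9, an L position)
L entries with 0 ≤ n ≤ 18: n = 0, 2, 5, 7, 9, 11, 13, 15, 17; that makes 9.

9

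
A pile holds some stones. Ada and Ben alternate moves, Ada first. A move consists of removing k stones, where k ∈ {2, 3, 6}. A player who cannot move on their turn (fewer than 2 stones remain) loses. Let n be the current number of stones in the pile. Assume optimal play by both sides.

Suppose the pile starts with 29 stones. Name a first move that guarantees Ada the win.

Remove 2, leaving 27.

Compute win/loss labels from the base case upward. A position with no move is L. Any other position is W if it can reach an L in one move, else L.
n=0: no move → L
n=1: no move → L
n=2: reaches L-position 0 → W
n=3: reaches L-position 1 → W
n=4: reaches L-position 1 → W
n=5: only reaches 3(W), 2(W), all W → L
n=6: reaches L-position 0 → W
n=7: reaches L-position 5 → W
n=8: reaches L-position 5 → W
n=9: only reaches 7(W), 6(W), 3(W), all W → L
n=10: only reaches 8(W), 7(W), 4(W), all W → L
n=11: reaches L-position 9 → W
n=12: reaches L-position 10 → W
n=13: reaches L-position 10 → W
n=14: only reaches 12(W), 11(W), 8(W), all W → L
n=15: reaches L-position 9 → W
n=16: reaches L-position 14 → W
n=17: reaches L-position 14 → W
n=18: only reaches 16(W), 15(W), 12(W), all W → L
n=19: only reaches 17(W), 16(W), 13(W), all W → L
n=20: reaches L-position 18 → W
n=21: reaches L-position 19 → W
n=22: reaches L-position 19 → W
n=23: only reaches 21(W), 20(W), 17(W), all W → L
n=24: reaches L-position 18 → W
n=25: reaches L-position 23 → W
n=26: reaches L-position 23 → W
n=27: only reaches 25(W), 24(W), 21(W), all W → L
n=28: only reaches 26(W), 25(W), 22(W), all W → L
n=29: reaches L-position 27 → W
From 29, the L positions reachable in one move are: 27, 23. Any move reaching one of these is winning.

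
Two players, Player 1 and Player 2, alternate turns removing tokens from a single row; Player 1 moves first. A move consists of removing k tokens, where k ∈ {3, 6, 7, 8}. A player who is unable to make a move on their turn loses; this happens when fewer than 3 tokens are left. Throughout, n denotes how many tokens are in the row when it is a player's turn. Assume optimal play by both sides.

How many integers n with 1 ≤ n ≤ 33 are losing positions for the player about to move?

Compute win/loss labels from the base case upward. A position with no move is L. Any other position is W if it can reach an L in one move, else L.
n=0: no move → L
n=1: no move → L
n=2: no move → L
n=3: →0(L), so W
n=4: →1(L), so W
n=5: →2(L), so W
n=6: →0(L), so W
n=7: →1(L), so W
n=8: →2(L), so W
n=9: →2(L), so W
n=10: →2(L), so W
n=11: →8(W), 5(W), 4(W), 3(W) — all W, so L
n=12: →9(W), 6(W), 5(W), 4(W) — all W, so L
n=13: →10(W), 7(W), 6(W), 5(W) — all W, so L
n=14: →11(L), so W
n=15: →12(L), so W
n=16: →13(L), so W
n=17: →11(L), so W
n=18: →12(L), so W
n=19: →13(L), so W
n=20: →13(L), so W
n=21: →13(L), so W
n=22: →19(W), 16(W), 15(W), 14(W) — all W, so L
n=23: →20(W), 17(W), 16(W), 15(W) — all W, so L
n=24: →21(W), 18(W), 17(W), 16(W) — all W, so L
n=25: →22(L), so W
n=26: →23(L), so W
n=27: →24(L), so W
n=28: →22(L), so W
n=29: →23(L), so W
n=30: →24(L), so W
n=31: →24(L), so W
n=32: →24(L), so W
n=33: →30(W), 27(W), 26(W), 25(W) — all W, so L
L entries with 1 ≤ n ≤ 33 (n=0 is outside the asked range and is not counted): n = 1, 2, 11, 12, 13, 22, 23, 24, 33; that makes 9.

9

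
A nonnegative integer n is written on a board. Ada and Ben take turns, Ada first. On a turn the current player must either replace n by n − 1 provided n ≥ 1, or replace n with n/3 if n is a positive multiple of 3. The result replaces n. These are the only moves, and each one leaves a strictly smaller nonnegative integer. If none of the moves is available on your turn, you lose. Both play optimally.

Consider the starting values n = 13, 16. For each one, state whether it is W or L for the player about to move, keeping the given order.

13: L, 16: W

Build the W/L table. Terminal = L. A non-terminal position is W if it has a move to some L; otherwise it is L.
n=0: no move → L
n=1: can move to 0, which is L ⇒ W
n=2: the only move is to 1(W), a W ⇒ L
n=3: can move to 2, which is L ⇒ W
n=4: the only move is to 3(W), a W ⇒ L
n=5: can move to 4, which is L ⇒ W
n=6: can move to 2, which is L ⇒ W
n=7: the only move is to 6(W), a W ⇒ L
n=8: can move to 7, which is L ⇒ W
n=9: moves to 3(W), 8(W); every one is W ⇒ L
n=10: can move to 9, which is L ⇒ W
n=11: the only move is to 10(W), a W ⇒ L
n=12: can move to 4, which is L ⇒ W
n=13: the only move is to 12(W), a W ⇒ L
n=14: can move to 13, which is L ⇒ W
n=15: moves to 5(W), 14(W); every one is W ⇒ L
n=16: can move to 15, which is L ⇒ W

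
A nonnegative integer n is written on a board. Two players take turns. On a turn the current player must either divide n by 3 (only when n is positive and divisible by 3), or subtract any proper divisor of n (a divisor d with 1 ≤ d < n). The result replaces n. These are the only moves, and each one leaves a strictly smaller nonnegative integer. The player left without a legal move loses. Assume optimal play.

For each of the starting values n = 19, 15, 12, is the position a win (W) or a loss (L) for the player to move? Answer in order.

19: L, 15: L, 12: W

Label each position W (a win for the player to move) or L (a loss). A position with no legal move is L; any other position is W exactly when some move reaches an L, and L when every move reaches a W.
n=0: no move → L
n=1: no move → L
n=2: can move to 1, which is L ⇒ W
n=3: can move to 1, which is L ⇒ W
n=4: moves to 2(W), 3(W); every one is W ⇒ L
n=5: can move to 4, which is L ⇒ W
n=6: can move to 4, which is L ⇒ W
n=7: the only move is to 6(W), a W ⇒ L
n=8: can move to 4, which is L ⇒ W
n=9: moves to 3(W), 6(W), 8(W); every one is W ⇒ L
n=10: can move to 9, which is L ⇒ W
n=11: the only move is to 10(W), a W ⇒ L
n=12: can move to 4, which is L ⇒ W
n=13: the only move is to 12(W), a W ⇒ L
n=14: can move to 7, which is L ⇒ W
n=15: moves to 5(W), 10(W), 12(W), 14(W); every one is W ⇒ L
n=16: can move to 15, which is L ⇒ W
n=17: the only move is to 16(W), a W ⇒ L
n=18: can move to 9, which is L ⇒ W
n=19: the only move is to 18(W), a W ⇒ L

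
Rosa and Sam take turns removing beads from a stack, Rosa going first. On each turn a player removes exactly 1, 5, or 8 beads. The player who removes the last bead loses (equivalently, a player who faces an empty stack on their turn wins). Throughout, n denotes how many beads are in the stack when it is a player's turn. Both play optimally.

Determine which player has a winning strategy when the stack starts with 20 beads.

Sam wins.

Compute win/loss labels from the base case upward. A position with no move is W. Any other position is W if it can reach an L in one move, else L.
n=0: no move; the opponent has just taken the last bead and therefore loses → W
n=1: only reaches 0(W), which is W → L
n=2: reaches L-position 1 → W
n=3: only reaches 2(W), which is W → L
n=4: reaches L-position 3 → W
n=5: only reaches 4(W), 0(W), all W → L
n=6: reaches L-position 5 → W
n=7: only reaches 6(W), 2(W), all W → L
n=8: reaches L-position 7 → W
n=9: reaches L-position 1 → W
n=10: reaches L-position 5 → W
n=11: reaches L-position 3 → W
n=12: reaches L-position 7 → W
n=13: reaches L-position 5 → W
n=14: only reaches 13(W), 9(W), 6(W), all W → L
n=15: reaches L-position 14 → W
n=16: only reaches 15(W), 11(W), 8(W), all W → L
n=17: reaches L-position 16 → W
n=18: only reaches 17(W), 13(W), 10(W), all W → L
n=19: reaches L-position 18 → W
n=20: only reaches 19(W), 15(W), 12(W), all W → L
The starting position 20 is L: whatever Rosa does, the opponent receives a W position.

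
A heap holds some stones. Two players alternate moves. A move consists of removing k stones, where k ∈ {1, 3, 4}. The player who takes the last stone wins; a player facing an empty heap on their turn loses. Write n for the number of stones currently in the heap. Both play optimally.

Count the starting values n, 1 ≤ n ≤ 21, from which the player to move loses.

6

Label each position W (a win for the player to move) or L (a loss). A position with no legal move is L; any other position is W exactly when some move reaches an L, and L when every move reaches a W.
n=0: no move → L
n=1: W (go to 0, an L position)
n=2: L (sole option 1(W) is W)
n=3: W (go to 2, an L position)
n=4: W (go to 0, an L position)
n=5: W (go to 2, an L position)
n=6: W (go to 2, an L position)
n=7: L (options 6(W), 4(W), 3(W) are all W)
n=8: W (go to 7, an L position)
n=9: L (options 8(W), 6(W), 5(W) are all W)
n=10: W (go to 9, an L position)
n=11: W (go to 7, an L position)
n=12: W (go to 9, an L position)
n=13: W (go to 9, an L position)
n=14: L (options 13(W), 11(W), 10(W) are all W)
n=15: W (go to 14, an L position)
n=16: L (options 15(W), 13(W), 12(W) are all W)
n=17: W (go to 16, an L position)
n=18: W (go to 14, an L position)
n=19: W (go to 16, an L position)
n=20: W (go to 16, an L position)
n=21: L (options 20(W), 18(W), 17(W) are all W)
L entries with 1 ≤ n ≤ 21 (n=0 is outside the asked range and is not counted): n = 2, 7, 9, 14, 16, 21; that makes 6.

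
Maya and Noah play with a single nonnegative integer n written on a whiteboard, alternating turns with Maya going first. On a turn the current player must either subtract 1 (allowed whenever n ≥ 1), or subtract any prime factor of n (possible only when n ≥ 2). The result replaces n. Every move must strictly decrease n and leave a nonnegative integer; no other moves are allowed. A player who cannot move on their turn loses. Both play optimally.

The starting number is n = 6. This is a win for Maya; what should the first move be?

Move to 4.

Compute win/loss labels from the base case upward. A position with no move is L. Any other position is W if it can reach an L in one move, else L.
n=0: no move → L
n=1: can move to 0, which is L ⇒ W
n=2: can move to 0, which is L ⇒ W
n=3: can move to 0, which is L ⇒ W
n=4: moves to 2(W), 3(W); every one is W ⇒ L
n=5: can move to 0, which is L ⇒ W
n=6: can move to 4, which is L ⇒ W
From 6, the L positions reachable in one move are: 4.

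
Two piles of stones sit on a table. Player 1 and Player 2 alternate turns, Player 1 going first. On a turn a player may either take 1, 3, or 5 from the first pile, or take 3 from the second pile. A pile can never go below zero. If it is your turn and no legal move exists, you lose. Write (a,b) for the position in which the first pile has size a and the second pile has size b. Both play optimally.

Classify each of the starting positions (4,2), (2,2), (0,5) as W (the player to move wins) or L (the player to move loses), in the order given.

(4,2): L, (2,2): L, (0,5): W

Use the standard recursion: the mover loses at a terminal position; elsewhere, the mover wins exactly when some move hands the opponent an L position.
No move ever increases a pile, so every position that can arise here has a ≤ 4 and b ≤ 5; it is enough to label the cells with 0 ≤ a ≤ 4 and 0 ≤ b ≤ 5.
Every move lowers a or b (never raises either), so fill the grid row by row in increasing a, and left to right within a row: each cell's successors are then already labelled.
      b=0  b=1  b=2  b=3  b=4  b=5
a=0:    L    L    L    W    W    W
a=1:    W    W    W    L    L    L
a=2:    L    L    L    W    W    W
a=3:    W    W    W    L    L    L
a=4:    L    L    L    W    W    W
Cells with no legal move (terminal, hence L): (0,0), (0,1), (0,2).
The remaining L cells, each justified by listing all of its moves:
(1,3): moves to (0,3)(W), (1,0)(W); every one is W ⇒ L
(1,4): moves to (0,4)(W), (1,1)(W); every one is W ⇒ L
(1,5): moves to (0,5)(W), (1,2)(W); every one is W ⇒ L
(2,0): the only move is to (1,0)(W), a W ⇒ L
(2,1): the only move is to (1,1)(W), a W ⇒ L
(2,2): the only move is to (1,2)(W), a W ⇒ L
(3,3): moves to (2,3)(W), (0,3)(W), (3,0)(W); every one is W ⇒ L
(3,4): moves to (2,4)(W), (0,4)(W), (3,1)(W); every one is W ⇒ L
(3,5): moves to (2,5)(W), (0,5)(W), (3,2)(W); every one is W ⇒ L
(4,0): moves to (3,0)(W), (1,0)(W); every one is W ⇒ L
(4,1): moves to (3,1)(W), (1,1)(W); every one is W ⇒ L
(4,2): moves to (3,2)(W), (1,2)(W); every one is W ⇒ L
Every other cell has at least one move into one of the L cells above, so it is W.
(4,2): one of the L cells justified above, so L
(2,2): one of the L cells justified above, so L
(0,5): the move to (0,2) reaches an L cell, so W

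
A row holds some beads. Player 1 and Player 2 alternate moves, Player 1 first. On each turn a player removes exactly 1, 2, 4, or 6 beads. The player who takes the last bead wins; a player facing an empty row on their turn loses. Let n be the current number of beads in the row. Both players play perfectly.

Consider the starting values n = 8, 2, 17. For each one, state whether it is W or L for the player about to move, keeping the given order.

Use the standard recursion: the mover loses at a terminal position; elsewhere, the mover wins exactly when some move hands the opponent an L position.
n=0: no move → L
n=1: reaches L-position 0 → W
n=2: reaches L-position 0 → W
n=3: only reaches 2(W), 1(W), all W → L
n=4: reaches L-position 3 → W
n=5: reaches L-position 3 → W
n=6: reaches L-position 0 → W
n=7: reaches L-position 3 → W
n=8: only reaches 7(W), 6(W), 4(W), 2(W), all W → L
n=9: reaches L-position 8 → W
n=10: reaches L-position 8 → W
n=11: only reaches 10(W), 9(W), 7(W), 5(W), all W → L
n=12: reaches L-position 11 → W
n=13: reaches L-position 11 → W
n=14: reaches L-position 8 → W
n=15: reaches L-position 11 → W
n=16: only reaches 15(W), 14(W), 12(W), 10(W), all W → L
n=17: reaches L-position 16 → W

8: L, 2: W, 17: W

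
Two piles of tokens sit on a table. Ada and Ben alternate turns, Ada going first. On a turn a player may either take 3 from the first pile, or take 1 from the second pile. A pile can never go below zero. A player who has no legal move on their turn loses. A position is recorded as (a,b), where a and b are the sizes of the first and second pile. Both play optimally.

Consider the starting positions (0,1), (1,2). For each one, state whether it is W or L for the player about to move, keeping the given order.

Classify positions by backward induction: terminal positions (no move available) are L. From any other position, the mover wins iff some move reaches an L.
No move ever increases a pile, so every position that can arise here has a ≤ 1 and b ≤ 2; it is enough to label the cells with 0 ≤ a ≤ 1 and 0 ≤ b ≤ 2.
Every move lowers a or b (never raises either), so fill the grid row by row in increasing a, and left to right within a row: each cell's successors are then already labelled.
      b=0  b=1  b=2
a=0:    L    W    L
a=1:    L    W    L
Cells with no legal move (terminal, hence L): (0,0), (1,0).
The remaining L cells, each justified by listing all of its moves:
(0,2): only reaches (0,1)(W), which is W → L
(1,2): only reaches (1,1)(W), which is W → L
Every other cell has at least one move into one of the L cells above, so it is W.
(0,1): the move to (0,0) reaches an L cell, so W
(1,2): one of the L cells justified above, so L

(0,1): W, (1,2): L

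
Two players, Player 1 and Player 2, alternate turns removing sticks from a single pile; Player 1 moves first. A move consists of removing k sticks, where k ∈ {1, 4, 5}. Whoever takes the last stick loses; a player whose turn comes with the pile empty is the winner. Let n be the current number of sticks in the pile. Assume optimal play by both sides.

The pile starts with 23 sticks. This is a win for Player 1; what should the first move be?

Positions with no move are W. A position that does have a move is losing for the player to move precisely when every available move leads to a winning position for the opponent. Fill in the labels:
n=0: no move; the opponent has just taken the last stick and therefore loses → W
n=1: only reaches 0(W), which is W → L
n=2: reaches L-position 1 → W
n=3: only reaches 2(W), which is W → L
n=4: reaches L-position 3 → W
n=5: reaches L-position 1 → W
n=6: reaches L-position 1 → W
n=7: reaches L-position 3 → W
n=8: reaches L-position 3 → W
n=9: only reaches 8(W), 5(W), 4(W), all W → L
n=10: reaches L-position 9 → W
n=11: only reaches 10(W), 7(W), 6(W), all W → L
n=12: reaches L-position 11 → W
n=13: reaches L-position 9 → W
n=14: reaches L-position 9 → W
n=15: reaches L-position 11 → W
n=16: reaches L-position 11 → W
n=17: only reaches 16(W), 13(W), 12(W), all W → L
n=18: reaches L-position 17 → W
n=19: only reaches 18(W), 15(W), 14(W), all W → L
n=20: reaches L-position 19 → W
n=21: reaches L-position 17 → W
n=22: reaches L-position 17 → W
n=23: reaches L-position 19 → W
From 23, the L positions reachable in one move are: 19.

Remove 4, leaving 19.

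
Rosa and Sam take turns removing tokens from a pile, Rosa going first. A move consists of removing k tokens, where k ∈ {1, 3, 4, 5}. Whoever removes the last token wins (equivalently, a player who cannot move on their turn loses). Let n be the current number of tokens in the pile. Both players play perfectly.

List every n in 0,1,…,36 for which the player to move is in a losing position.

Classify positions by backward induction: terminal positions (no move available) are L. From any other position, the mover wins iff some move reaches an L.
n=0: no move → L
n=1: can move to 0, which is L ⇒ W
n=2: the only move is to 1(W), a W ⇒ L
n=3: can move to 2, which is L ⇒ W
n=4: can move to 0, which is L ⇒ W
n=5: can move to 2, which is L ⇒ W
n=6: can move to 2, which is L ⇒ W
n=7: can move to 2, which is L ⇒ W
n=8: moves to 7(W), 5(W), 4(W), 3(W); every one is W ⇒ L
n=9: can move to 8, which is L ⇒ W
n=10: moves to 9(W), 7(W), 6(W), 5(W); every one is W ⇒ L
n=11: can move to 10, which is L ⇒ W
n=12: can move to 8, which is L ⇒ W
n=13: can move to 10, which is L ⇒ W
n=14: can move to 10, which is L ⇒ W
n=15: can move to 10, which is L ⇒ W
n=16: moves to 15(W), 13(W), 12(W), 11(W); every one is W ⇒ L
n=17: can move to 16, which is L ⇒ W
n=18: moves to 17(W), 15(W), 14(W), 13(W); every one is W ⇒ L
n=19: can move to 18, which is L ⇒ W
n=20: can move to 16, which is L ⇒ W
n=21: can move to 18, which is L ⇒ W
n=22: can move to 18, which is L ⇒ W
n=23: can move to 18, which is L ⇒ W
n=24: moves to 23(W), 21(W), 20(W), 19(W); every one is W ⇒ L
n=25: can move to 24, which is L ⇒ W
n=26: moves to 25(W), 23(W), 22(W), 21(W); every one is W ⇒ L
n=27: can move to 26, which is L ⇒ W
n=28: can move to 24, which is L ⇒ W
n=29: can move to 26, which is L ⇒ W
n=30: can move to 26, which is L ⇒ W
n=31: can move to 26, which is L ⇒ W
n=32: moves to 31(W), 29(W), 28(W), 27(W); every one is W ⇒ L
n=33: can move to 32, which is L ⇒ W
n=34: moves to 33(W), 31(W), 30(W), 29(W); every one is W ⇒ L
n=35: can move to 34, which is L ⇒ W
n=36: can move to 32, which is L ⇒ W
Reading off the rows marked L gives the requested list; there are 10 such values of n.

0, 2, 8, 10, 16, 18, 24, 26, 32, 34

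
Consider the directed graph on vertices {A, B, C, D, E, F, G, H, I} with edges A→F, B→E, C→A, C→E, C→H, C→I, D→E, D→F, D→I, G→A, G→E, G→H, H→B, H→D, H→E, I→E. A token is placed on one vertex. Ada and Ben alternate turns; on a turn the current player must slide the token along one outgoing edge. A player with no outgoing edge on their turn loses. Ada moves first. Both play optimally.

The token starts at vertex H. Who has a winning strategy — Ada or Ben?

Ada wins.

Classify positions by backward induction: terminal positions (no move available) are L. From any other position, the mover wins iff some move reaches an L.
Every edge goes from a vertex to one that appears earlier in the order E, F, I, B, D, H, A, C, G, so processing vertices in that order labels each vertex after all of its successors.
E: no outgoing edge → L
F: no outgoing edge → L
I: reaches L-position E → W
B: reaches L-position E → W
D: reaches L-position F → W
H: reaches L-position E → W
A: reaches L-position F → W
C: reaches L-position E → W
G: reaches L-position E → W
From H Ada can move to E, reaching an L position.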